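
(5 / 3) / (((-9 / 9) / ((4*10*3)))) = -200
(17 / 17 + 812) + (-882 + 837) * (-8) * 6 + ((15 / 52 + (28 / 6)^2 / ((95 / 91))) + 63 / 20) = 66629963 / 22230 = 2997.30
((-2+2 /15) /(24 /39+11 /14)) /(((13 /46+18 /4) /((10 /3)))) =-117208 /126225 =-0.93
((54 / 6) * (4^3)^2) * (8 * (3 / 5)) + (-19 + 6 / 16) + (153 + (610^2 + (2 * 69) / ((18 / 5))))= 65906389 / 120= 549219.91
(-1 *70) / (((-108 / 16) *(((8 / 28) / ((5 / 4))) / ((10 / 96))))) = 6125 / 1296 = 4.73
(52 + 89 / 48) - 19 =1673 / 48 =34.85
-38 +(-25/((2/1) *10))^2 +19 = -279/16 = -17.44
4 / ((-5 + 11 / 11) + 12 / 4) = -4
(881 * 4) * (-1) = -3524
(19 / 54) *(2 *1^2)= 19 / 27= 0.70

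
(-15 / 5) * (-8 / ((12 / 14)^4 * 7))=343 / 54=6.35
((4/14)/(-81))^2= 4/321489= 0.00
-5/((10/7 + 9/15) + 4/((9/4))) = -1575/1199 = -1.31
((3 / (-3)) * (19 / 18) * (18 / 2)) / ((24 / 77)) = -1463 / 48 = -30.48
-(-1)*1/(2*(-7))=-1/14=-0.07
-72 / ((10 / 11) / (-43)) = 17028 / 5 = 3405.60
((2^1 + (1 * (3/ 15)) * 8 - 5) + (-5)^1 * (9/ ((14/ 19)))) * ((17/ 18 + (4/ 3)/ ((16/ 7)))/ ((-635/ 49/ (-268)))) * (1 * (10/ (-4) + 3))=-22560307/ 22860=-986.89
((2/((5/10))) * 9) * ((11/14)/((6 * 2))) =33/14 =2.36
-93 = -93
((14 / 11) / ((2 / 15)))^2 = 11025 / 121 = 91.12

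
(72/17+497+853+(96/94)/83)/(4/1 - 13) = -29936546/198951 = -150.47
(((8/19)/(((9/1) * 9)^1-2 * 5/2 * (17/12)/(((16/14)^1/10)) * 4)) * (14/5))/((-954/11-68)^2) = -40656/137804587285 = -0.00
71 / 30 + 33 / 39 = 1253 / 390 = 3.21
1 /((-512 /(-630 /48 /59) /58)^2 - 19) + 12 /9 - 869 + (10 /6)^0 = -37502901931325 /43272611247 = -866.67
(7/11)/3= 7/33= 0.21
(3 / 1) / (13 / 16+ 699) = 48 / 11197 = 0.00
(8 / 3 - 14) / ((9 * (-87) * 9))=34 / 21141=0.00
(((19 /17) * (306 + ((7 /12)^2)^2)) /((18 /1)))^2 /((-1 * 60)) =-14545499209906729 /2415705965199360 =-6.02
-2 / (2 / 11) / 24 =-11 / 24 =-0.46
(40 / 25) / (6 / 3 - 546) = -1 / 340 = -0.00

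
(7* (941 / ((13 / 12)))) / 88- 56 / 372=1833769 / 26598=68.94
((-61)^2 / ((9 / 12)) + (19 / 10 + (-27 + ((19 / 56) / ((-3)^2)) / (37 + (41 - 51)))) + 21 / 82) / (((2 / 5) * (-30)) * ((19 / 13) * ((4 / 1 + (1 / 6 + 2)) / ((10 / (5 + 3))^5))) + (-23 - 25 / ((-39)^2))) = -1454565283624375 / 17224480175616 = -84.45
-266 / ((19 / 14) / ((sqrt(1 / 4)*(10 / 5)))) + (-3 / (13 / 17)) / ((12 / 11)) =-10379 / 52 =-199.60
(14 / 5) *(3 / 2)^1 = 21 / 5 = 4.20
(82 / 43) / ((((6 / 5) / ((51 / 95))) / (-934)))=-650998 / 817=-796.82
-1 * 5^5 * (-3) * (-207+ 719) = 4800000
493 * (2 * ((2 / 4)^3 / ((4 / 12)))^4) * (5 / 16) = 199665 / 32768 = 6.09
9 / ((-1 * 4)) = -9 / 4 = -2.25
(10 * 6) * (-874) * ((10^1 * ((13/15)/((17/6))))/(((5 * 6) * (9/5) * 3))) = -990.15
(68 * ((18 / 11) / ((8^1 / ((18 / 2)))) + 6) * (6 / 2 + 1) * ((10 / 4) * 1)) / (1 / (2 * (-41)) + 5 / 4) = 9618600 / 2233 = 4307.48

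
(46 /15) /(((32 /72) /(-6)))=-207 /5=-41.40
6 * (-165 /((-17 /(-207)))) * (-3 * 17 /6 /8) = 102465 /8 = 12808.12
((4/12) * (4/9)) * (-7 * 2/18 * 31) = -868/243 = -3.57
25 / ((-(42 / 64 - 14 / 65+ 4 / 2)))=-52000 / 5077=-10.24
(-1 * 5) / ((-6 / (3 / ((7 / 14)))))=5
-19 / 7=-2.71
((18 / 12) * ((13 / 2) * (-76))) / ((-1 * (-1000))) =-741 / 1000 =-0.74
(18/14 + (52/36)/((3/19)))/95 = 1972/17955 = 0.11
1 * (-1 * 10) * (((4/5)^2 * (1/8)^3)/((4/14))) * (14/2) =-49/160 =-0.31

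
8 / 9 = 0.89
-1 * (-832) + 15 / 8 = 6671 / 8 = 833.88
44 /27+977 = 26423 /27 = 978.63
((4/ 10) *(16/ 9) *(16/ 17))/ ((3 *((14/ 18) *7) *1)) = 512/ 12495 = 0.04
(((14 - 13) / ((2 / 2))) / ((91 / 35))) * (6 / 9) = 10 / 39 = 0.26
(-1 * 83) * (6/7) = -498/7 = -71.14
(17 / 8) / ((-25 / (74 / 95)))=-629 / 9500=-0.07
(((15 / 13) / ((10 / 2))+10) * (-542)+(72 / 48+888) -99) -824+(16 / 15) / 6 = -6526727 / 1170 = -5578.40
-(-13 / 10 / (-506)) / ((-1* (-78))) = -1 / 30360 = -0.00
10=10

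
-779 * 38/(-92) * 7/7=14801/46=321.76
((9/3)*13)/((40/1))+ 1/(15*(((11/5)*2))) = 1307/1320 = 0.99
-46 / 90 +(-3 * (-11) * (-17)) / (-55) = 436 / 45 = 9.69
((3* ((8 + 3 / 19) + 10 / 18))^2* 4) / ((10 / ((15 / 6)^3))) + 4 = 13888621 / 3249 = 4274.74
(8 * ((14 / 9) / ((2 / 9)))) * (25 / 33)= 1400 / 33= 42.42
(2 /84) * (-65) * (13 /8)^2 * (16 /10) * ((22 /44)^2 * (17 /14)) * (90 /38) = -560235 /119168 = -4.70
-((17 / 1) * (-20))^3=39304000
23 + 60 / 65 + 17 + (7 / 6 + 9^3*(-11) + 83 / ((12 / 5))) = -413001 / 52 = -7942.33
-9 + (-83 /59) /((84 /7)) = -6455 /708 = -9.12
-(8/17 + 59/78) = -1627/1326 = -1.23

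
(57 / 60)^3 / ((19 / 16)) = 361 / 500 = 0.72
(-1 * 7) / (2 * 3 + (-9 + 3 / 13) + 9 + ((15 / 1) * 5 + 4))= -91 / 1108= -0.08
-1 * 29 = -29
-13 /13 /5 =-1 /5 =-0.20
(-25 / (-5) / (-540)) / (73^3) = -1 / 42013836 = -0.00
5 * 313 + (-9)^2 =1646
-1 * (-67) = 67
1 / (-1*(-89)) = 1 / 89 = 0.01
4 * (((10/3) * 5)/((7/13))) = 2600/21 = 123.81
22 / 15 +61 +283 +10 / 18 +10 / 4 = 31367 / 90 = 348.52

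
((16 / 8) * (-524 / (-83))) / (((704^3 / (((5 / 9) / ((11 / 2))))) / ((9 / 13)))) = 655 / 258828517376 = 0.00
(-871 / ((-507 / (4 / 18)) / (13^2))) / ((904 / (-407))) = -354497 / 12204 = -29.05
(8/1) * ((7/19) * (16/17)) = 896/323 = 2.77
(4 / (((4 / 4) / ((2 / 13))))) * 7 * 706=39536 / 13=3041.23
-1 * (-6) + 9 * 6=60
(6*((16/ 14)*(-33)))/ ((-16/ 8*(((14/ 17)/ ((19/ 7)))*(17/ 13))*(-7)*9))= -10868/ 2401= -4.53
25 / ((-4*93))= -25 / 372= -0.07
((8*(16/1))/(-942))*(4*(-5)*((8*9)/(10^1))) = 3072/157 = 19.57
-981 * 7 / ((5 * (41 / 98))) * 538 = -362055708 / 205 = -1766125.40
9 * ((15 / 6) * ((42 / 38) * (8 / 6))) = 630 / 19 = 33.16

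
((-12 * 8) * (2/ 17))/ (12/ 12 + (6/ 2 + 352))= -48/ 1513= -0.03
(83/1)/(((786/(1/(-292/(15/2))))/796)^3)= -81761214625/55970919459008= -0.00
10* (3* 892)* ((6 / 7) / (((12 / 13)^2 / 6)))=1130610 / 7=161515.71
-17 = -17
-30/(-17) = 30/17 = 1.76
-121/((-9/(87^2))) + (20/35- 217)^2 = 7281514/49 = 148602.33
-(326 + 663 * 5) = -3641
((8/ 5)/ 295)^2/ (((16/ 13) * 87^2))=52/ 16467305625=0.00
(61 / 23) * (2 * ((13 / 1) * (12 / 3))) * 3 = 19032 / 23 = 827.48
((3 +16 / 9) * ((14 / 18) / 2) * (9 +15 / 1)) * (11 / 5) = 13244 / 135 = 98.10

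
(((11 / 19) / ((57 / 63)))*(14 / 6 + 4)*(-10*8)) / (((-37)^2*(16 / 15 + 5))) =-13200 / 338143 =-0.04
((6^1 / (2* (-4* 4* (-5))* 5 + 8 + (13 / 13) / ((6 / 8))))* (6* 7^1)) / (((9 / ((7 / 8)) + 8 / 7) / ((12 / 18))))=441 / 24280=0.02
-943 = -943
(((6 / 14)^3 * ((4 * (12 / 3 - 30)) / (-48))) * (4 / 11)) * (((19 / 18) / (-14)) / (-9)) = 247 / 475398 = 0.00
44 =44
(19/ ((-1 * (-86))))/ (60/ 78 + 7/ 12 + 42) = 1482/ 290809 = 0.01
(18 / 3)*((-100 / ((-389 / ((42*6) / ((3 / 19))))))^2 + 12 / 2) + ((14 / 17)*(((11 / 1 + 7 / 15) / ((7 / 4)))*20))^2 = 402116818848292 / 393585921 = 1021674.80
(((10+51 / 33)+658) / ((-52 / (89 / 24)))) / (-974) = 218495 / 4457024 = 0.05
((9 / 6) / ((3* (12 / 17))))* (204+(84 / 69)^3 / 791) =1192026485 / 8249226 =144.50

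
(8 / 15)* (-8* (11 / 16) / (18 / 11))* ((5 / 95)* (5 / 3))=-242 / 1539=-0.16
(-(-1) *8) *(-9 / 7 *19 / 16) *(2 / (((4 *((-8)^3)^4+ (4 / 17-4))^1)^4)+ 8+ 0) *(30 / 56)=-52.35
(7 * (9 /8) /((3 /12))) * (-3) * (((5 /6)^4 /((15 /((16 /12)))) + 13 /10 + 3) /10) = -443233 /10800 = -41.04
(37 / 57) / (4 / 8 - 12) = -74 / 1311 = -0.06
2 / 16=1 / 8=0.12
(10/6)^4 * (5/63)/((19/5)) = 15625/96957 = 0.16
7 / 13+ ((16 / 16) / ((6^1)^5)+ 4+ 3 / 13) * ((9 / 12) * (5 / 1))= 2211041 / 134784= 16.40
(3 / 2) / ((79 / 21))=63 / 158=0.40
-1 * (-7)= 7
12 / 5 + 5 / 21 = 277 / 105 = 2.64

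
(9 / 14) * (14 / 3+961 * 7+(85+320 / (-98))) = 1502355 / 343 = 4380.04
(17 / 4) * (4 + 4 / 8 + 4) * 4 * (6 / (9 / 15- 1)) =-2167.50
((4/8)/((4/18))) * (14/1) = 63/2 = 31.50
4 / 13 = 0.31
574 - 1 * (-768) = 1342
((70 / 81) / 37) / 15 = 14 / 8991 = 0.00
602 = 602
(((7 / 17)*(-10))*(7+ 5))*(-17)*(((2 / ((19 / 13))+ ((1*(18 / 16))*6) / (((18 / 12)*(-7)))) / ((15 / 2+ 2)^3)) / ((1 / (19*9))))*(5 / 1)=4168800 / 6859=607.79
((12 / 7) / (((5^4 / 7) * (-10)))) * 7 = -42 / 3125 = -0.01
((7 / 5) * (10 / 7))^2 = 4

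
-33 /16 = -2.06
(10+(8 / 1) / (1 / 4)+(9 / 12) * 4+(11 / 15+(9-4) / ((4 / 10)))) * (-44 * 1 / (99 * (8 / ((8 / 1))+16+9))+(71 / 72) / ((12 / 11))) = 17401867 / 336960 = 51.64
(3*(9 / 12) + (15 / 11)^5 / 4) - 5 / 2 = 149581 / 161051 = 0.93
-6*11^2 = -726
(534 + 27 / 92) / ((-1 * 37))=-49155 / 3404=-14.44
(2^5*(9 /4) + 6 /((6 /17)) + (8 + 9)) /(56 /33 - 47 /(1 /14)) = -1749 /10829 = -0.16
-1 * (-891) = 891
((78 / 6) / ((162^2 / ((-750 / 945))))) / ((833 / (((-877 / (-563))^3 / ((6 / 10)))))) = -0.00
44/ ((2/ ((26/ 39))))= 44/ 3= 14.67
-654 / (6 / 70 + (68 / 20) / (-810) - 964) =18540900 / 27327089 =0.68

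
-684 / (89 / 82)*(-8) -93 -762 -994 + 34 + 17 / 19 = 5457724 / 1691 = 3227.51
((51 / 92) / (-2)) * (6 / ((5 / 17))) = -2601 / 460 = -5.65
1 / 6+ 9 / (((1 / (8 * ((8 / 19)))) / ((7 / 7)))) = 3475 / 114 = 30.48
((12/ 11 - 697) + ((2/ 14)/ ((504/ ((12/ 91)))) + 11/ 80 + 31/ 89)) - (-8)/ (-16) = -729109479887/ 1047686640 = -695.92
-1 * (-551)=551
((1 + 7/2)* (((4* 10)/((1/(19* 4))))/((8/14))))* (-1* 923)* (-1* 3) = 66289860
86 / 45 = 1.91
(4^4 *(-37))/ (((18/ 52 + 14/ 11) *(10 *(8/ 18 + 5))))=-107.47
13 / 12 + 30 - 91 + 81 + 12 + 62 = 1141 / 12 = 95.08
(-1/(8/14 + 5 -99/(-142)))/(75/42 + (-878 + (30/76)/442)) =116866568/641906161191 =0.00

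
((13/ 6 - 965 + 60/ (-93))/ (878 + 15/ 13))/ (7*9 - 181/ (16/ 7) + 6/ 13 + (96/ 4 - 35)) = 242287864/ 5908644423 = 0.04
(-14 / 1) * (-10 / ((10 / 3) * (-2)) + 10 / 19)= -539 / 19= -28.37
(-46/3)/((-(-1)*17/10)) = -460/51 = -9.02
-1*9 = -9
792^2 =627264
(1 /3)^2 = 1 /9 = 0.11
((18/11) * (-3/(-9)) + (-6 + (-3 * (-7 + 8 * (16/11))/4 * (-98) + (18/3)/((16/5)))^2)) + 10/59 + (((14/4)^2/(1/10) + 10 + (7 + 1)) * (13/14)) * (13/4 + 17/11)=118027.82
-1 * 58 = -58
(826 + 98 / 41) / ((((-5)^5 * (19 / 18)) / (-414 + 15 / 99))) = 2783078088 / 26778125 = 103.93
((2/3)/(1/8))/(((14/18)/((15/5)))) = 144/7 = 20.57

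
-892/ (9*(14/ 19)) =-8474/ 63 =-134.51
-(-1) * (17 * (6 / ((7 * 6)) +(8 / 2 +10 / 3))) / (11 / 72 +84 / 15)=320280 / 14497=22.09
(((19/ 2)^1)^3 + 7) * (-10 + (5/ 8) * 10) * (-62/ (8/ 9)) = 28939275/ 128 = 226088.09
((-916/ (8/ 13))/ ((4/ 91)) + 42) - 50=-270971/ 8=-33871.38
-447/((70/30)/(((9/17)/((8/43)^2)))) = -22315581/7616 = -2930.09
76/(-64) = -19/16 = -1.19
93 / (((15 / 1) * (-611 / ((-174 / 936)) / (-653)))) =-587047 / 476580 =-1.23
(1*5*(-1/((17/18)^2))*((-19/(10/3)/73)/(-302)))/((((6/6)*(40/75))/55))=-0.15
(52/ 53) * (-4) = -208/ 53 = -3.92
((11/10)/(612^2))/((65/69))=253/81151200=0.00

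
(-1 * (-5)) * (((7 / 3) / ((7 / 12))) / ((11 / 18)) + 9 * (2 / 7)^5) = 6066360 / 184877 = 32.81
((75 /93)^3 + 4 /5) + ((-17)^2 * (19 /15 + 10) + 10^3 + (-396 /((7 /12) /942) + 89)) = -1986743585579 /3128055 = -635137.04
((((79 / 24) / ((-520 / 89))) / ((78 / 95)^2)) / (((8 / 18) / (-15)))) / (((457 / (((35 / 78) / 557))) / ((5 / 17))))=11104585625 / 759355132803072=0.00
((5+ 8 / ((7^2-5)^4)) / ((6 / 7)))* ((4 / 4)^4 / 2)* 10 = 81989635 / 2811072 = 29.17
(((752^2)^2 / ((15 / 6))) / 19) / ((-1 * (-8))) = 79948693504 / 95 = 841565194.78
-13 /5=-2.60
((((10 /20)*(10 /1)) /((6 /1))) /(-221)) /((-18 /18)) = 0.00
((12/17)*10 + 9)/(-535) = -273/9095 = -0.03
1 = 1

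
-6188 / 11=-562.55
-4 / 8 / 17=-1 / 34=-0.03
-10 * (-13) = 130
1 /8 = 0.12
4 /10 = 2 /5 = 0.40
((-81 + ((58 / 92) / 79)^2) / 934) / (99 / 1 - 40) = -1069681595 / 727727411336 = -0.00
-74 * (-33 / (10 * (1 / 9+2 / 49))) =538461 / 335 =1607.35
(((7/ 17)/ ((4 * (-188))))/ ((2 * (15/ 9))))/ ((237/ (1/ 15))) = -7/ 151490400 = -0.00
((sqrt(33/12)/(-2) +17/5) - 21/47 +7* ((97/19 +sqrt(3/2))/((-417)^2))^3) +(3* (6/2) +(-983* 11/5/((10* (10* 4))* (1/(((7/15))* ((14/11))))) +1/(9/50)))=-sqrt(11)/4 +14917* sqrt(6)/281202876520321068 +121173751644016758410342707/8475103194726826588185000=13.47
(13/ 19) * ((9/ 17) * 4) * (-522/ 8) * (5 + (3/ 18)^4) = -472.78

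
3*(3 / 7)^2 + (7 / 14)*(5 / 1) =299 / 98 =3.05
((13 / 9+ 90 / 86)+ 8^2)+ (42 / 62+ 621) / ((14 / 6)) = 27958636 / 83979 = 332.92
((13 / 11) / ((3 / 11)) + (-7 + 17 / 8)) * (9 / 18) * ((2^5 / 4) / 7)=-13 / 42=-0.31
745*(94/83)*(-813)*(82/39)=-1442267.53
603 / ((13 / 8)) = 4824 / 13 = 371.08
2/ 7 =0.29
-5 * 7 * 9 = -315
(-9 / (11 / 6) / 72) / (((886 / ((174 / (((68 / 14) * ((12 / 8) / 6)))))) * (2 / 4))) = -1827 / 82841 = -0.02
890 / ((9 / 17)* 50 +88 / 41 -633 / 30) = 6203300 / 52393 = 118.40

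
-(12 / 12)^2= -1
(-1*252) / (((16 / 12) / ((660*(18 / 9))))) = -249480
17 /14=1.21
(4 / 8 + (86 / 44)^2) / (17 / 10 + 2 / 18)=94095 / 39446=2.39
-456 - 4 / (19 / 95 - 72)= -163684 / 359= -455.94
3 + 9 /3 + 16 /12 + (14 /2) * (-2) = -20 /3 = -6.67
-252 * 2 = -504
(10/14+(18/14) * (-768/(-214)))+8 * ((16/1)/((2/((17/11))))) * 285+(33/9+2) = 28200.09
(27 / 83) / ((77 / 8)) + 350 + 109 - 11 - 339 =696835 / 6391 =109.03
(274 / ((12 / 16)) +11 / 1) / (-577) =-1129 / 1731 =-0.65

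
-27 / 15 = -9 / 5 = -1.80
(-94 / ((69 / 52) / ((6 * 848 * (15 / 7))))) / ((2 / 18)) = -1119156480 / 161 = -6951282.48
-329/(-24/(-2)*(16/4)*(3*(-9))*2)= 329/2592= 0.13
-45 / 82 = -0.55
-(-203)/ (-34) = -203/ 34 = -5.97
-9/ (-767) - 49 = -48.99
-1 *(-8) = 8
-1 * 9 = -9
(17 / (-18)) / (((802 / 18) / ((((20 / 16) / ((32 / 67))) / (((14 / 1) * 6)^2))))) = -5695 / 724340736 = -0.00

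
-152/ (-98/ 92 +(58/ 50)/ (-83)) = 140.85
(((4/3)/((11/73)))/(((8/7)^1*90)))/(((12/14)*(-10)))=-3577/356400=-0.01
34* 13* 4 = 1768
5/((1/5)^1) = 25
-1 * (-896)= 896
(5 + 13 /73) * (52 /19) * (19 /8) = 2457 /73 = 33.66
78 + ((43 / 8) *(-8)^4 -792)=21302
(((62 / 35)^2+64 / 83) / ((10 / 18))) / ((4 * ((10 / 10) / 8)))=14.07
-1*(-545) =545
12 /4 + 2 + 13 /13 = 6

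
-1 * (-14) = 14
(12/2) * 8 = 48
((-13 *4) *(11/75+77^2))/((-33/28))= 58860256/225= 261601.14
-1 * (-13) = 13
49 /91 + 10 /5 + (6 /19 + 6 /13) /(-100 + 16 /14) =108135 /42731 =2.53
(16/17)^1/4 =4/17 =0.24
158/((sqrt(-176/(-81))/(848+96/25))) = 688248 *sqrt(11)/25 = 91306.42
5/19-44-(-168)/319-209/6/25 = -40551299/909150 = -44.60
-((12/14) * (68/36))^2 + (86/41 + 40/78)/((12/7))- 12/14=-919403/470106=-1.96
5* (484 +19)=2515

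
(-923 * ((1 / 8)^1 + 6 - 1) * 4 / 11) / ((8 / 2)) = -37843 / 88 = -430.03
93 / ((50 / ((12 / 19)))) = 558 / 475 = 1.17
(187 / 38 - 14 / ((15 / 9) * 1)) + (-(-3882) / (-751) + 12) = 478289 / 142690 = 3.35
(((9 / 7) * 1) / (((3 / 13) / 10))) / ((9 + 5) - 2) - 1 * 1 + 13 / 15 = 947 / 210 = 4.51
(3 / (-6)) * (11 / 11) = -1 / 2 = -0.50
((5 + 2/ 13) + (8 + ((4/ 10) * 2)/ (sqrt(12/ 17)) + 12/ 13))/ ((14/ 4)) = 4 * sqrt(51)/ 105 + 366/ 91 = 4.29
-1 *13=-13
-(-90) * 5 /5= 90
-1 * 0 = 0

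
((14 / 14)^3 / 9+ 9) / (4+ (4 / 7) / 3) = 287 / 132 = 2.17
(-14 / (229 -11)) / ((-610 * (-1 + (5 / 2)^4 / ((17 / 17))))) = 8 / 2892315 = 0.00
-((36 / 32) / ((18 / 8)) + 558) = -1117 / 2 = -558.50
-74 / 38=-37 / 19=-1.95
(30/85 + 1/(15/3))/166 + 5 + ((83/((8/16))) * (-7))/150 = -580627/211650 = -2.74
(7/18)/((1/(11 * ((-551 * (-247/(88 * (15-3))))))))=952679/1728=551.32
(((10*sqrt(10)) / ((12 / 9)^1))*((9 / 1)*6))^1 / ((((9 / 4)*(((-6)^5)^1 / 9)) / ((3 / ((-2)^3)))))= 5*sqrt(10) / 64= 0.25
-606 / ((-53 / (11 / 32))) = 3.93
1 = 1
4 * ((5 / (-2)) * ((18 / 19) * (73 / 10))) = -1314 / 19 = -69.16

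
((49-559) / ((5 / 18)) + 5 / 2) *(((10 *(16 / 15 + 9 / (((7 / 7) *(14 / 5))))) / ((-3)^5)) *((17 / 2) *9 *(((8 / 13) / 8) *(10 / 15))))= 56042761 / 44226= 1267.19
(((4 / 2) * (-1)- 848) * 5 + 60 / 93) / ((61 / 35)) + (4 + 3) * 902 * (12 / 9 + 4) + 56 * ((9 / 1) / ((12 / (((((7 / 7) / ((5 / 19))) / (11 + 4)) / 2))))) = 4430872859 / 141825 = 31241.83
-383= -383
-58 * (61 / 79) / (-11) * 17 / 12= 30073 / 5214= 5.77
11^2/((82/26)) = 1573/41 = 38.37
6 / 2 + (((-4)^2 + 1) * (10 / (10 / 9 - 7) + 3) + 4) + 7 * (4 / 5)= 9204 / 265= 34.73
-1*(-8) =8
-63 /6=-21 /2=-10.50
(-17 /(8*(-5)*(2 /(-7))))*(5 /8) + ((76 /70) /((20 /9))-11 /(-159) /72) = -14108911 /32054400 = -0.44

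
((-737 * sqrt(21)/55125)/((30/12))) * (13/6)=-9581 * sqrt(21)/826875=-0.05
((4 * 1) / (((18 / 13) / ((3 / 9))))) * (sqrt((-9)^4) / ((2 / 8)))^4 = 10611813888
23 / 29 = 0.79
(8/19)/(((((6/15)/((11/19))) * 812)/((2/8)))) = 55/293132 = 0.00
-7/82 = -0.09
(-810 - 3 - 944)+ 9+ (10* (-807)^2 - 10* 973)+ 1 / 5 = 32505061 / 5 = 6501012.20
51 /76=0.67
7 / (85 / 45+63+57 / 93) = 1953 / 18275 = 0.11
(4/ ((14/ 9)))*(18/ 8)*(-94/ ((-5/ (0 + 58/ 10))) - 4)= 106353/ 175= 607.73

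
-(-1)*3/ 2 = 3/ 2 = 1.50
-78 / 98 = -39 / 49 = -0.80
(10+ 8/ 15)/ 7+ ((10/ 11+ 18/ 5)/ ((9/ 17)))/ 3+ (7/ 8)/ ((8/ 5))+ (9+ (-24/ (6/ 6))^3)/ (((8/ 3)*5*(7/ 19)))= -1867739399/ 665280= -2807.45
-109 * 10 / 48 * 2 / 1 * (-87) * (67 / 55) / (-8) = -211787 / 352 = -601.67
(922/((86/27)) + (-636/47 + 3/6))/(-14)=-1117343/56588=-19.75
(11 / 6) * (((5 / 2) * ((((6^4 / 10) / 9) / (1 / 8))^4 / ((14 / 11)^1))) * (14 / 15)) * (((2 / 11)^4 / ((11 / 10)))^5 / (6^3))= 2374945115996160 / 895430243255237372246531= 0.00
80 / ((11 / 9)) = 720 / 11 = 65.45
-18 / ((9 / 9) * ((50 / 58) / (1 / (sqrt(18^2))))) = -29 / 25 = -1.16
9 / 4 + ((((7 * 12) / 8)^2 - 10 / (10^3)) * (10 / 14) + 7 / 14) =81.49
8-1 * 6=2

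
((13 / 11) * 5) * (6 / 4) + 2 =239 / 22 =10.86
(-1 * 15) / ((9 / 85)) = -425 / 3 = -141.67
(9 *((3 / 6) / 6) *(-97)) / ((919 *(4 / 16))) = -291 / 919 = -0.32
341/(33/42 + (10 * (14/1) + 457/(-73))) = 2.53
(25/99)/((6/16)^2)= 1600/891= 1.80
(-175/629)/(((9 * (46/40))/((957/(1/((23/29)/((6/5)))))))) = -96250/5661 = -17.00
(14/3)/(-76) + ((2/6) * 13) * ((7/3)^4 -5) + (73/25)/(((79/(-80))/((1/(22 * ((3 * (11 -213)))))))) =106.72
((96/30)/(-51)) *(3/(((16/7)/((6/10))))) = -21/425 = -0.05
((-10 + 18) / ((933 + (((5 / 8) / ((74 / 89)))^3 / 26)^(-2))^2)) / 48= 60300391495425327222539306640625 / 7925309200513270900542601024582625181366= 0.00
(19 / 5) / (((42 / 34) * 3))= 323 / 315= 1.03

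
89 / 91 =0.98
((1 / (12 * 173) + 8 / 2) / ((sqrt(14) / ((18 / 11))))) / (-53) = -2265 * sqrt(14) / 256732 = -0.03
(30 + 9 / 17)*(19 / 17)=9861 / 289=34.12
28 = 28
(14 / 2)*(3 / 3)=7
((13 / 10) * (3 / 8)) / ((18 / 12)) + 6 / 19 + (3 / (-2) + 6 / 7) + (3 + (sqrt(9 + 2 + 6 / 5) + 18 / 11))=sqrt(305) / 5 + 271199 / 58520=8.13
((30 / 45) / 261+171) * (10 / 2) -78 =608401 / 783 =777.01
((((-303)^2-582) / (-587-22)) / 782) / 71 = -30409 / 11270966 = -0.00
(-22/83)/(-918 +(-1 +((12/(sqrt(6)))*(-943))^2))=-22/1771307731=-0.00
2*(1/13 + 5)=132/13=10.15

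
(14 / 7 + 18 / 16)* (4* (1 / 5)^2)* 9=9 / 2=4.50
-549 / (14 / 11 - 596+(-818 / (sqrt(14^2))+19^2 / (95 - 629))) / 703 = 22573782 / 18899634077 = 0.00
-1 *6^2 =-36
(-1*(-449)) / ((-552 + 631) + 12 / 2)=449 / 85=5.28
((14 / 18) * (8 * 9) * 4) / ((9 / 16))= 3584 / 9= 398.22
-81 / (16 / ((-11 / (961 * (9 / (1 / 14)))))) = 99 / 215264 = 0.00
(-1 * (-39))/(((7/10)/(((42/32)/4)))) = 585/32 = 18.28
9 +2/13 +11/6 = 857/78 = 10.99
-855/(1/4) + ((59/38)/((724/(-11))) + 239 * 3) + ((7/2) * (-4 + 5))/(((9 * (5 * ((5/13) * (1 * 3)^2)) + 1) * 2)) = -37889109083/14017364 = -2703.01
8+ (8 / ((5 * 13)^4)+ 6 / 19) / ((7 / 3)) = 19314376706 / 2374133125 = 8.14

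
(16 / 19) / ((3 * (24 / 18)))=4 / 19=0.21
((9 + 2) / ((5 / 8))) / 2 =44 / 5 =8.80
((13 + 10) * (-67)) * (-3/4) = 4623/4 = 1155.75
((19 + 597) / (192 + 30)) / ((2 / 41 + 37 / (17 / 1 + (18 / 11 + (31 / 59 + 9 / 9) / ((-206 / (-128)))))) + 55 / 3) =8265941530 / 60387654527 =0.14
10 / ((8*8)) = 5 / 32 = 0.16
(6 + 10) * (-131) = -2096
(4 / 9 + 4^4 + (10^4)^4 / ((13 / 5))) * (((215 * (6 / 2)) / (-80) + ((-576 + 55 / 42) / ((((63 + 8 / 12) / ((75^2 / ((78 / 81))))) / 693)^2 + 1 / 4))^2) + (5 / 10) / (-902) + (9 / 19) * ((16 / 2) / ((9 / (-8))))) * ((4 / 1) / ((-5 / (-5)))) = 810126450878019691116469936539936908565488678569974740016333199 / 9965041840662258003082660826888460168573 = 81296843890038318757819.72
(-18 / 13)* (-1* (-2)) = -36 / 13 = -2.77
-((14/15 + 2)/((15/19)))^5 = -408348897330176/576650390625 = -708.14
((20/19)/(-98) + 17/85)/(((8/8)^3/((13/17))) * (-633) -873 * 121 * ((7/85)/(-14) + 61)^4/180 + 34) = -38262640520000/1642092729497253885778031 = -0.00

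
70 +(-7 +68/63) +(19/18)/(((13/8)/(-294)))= -103927/819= -126.89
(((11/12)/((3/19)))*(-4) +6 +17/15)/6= -362/135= -2.68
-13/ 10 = -1.30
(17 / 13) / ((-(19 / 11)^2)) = -2057 / 4693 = -0.44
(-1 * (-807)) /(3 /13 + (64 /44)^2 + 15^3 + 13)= 1269411 /5333015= 0.24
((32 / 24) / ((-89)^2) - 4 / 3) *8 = -10.67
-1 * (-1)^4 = -1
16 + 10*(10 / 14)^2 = 1034 / 49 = 21.10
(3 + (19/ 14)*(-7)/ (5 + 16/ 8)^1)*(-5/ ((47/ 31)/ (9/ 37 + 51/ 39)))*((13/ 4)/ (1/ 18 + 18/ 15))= -59838525/ 2751098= -21.75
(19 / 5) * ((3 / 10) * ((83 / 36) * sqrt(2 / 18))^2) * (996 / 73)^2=901708099 / 7194150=125.34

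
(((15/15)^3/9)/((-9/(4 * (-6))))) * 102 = 272/9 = 30.22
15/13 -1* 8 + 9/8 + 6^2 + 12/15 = 16161/520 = 31.08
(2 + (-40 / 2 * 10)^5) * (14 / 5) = -4479999999972 / 5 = -895999999994.40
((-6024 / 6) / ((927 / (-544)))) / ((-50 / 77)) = -21027776 / 23175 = -907.35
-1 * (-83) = 83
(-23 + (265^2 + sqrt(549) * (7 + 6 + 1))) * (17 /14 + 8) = 387 * sqrt(61) + 4528029 /7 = 649883.85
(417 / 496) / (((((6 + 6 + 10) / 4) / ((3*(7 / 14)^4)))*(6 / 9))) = 3753 / 87296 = 0.04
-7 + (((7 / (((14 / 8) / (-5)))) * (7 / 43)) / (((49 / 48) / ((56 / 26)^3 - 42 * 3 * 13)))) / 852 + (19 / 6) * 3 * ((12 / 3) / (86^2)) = -519497169 / 576839926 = -0.90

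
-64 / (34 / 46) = -1472 / 17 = -86.59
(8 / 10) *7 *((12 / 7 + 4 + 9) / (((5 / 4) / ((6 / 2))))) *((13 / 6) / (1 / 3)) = 32136 / 25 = 1285.44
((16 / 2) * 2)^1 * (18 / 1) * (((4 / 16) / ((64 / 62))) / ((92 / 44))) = 3069 / 92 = 33.36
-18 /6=-3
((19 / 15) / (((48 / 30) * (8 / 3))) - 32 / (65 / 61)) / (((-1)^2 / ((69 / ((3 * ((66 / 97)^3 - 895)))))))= 2596499011947 / 3396868130240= 0.76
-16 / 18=-0.89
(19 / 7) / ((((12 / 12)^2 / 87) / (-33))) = -54549 / 7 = -7792.71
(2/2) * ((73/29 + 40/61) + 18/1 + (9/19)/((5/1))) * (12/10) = 25.52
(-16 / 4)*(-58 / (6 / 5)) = 580 / 3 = 193.33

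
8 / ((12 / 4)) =8 / 3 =2.67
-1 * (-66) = 66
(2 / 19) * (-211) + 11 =-213 / 19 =-11.21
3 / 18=1 / 6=0.17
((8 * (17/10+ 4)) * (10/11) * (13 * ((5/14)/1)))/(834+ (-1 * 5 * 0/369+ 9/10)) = 49400/214291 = 0.23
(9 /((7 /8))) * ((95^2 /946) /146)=0.67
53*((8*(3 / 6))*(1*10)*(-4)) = -8480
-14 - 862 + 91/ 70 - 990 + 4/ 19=-354253/ 190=-1864.49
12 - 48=-36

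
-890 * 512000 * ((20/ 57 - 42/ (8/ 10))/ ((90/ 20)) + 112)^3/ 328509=-62281621489556270080000/ 44350586515773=-1404302093.44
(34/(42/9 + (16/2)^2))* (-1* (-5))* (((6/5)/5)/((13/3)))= 918/6695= 0.14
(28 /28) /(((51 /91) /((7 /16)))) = 637 /816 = 0.78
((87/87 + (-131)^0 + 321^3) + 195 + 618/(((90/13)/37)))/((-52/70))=-3473364391/78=-44530312.71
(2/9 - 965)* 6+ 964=-14474/3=-4824.67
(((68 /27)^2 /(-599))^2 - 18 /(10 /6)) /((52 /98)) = -19405314432791 /953407811205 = -20.35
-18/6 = -3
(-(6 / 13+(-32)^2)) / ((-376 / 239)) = 1591501 / 2444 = 651.19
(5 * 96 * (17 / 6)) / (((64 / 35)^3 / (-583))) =-2124670625 / 16384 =-129679.60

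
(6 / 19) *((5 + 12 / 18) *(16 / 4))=136 / 19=7.16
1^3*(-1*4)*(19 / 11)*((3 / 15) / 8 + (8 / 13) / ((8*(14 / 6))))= -4009 / 10010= -0.40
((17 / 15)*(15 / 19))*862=14654 / 19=771.26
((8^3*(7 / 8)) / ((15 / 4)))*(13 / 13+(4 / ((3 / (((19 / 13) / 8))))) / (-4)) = 65632 / 585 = 112.19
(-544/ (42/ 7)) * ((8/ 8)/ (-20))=68/ 15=4.53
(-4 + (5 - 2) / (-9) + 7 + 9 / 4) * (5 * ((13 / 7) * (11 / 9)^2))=464035 / 6804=68.20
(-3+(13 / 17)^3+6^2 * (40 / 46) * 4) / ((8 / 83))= 575230421 / 451996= 1272.64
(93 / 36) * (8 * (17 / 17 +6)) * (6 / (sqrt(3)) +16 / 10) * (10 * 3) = 6944 +8680 * sqrt(3) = 21978.20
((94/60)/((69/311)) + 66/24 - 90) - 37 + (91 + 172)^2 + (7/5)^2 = 1429413067/20700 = 69053.77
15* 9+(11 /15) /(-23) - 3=131.97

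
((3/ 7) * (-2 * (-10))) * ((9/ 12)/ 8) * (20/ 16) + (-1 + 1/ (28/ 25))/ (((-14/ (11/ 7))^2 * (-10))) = 168843/ 168070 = 1.00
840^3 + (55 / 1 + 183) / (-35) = 2963519966 / 5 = 592703993.20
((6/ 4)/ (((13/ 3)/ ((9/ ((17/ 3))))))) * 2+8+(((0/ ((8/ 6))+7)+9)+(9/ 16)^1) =90741/ 3536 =25.66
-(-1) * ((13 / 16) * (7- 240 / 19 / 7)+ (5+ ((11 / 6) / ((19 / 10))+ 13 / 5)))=408137 / 31920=12.79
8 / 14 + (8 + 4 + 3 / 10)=901 / 70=12.87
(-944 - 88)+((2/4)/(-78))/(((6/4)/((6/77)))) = -3099097/3003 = -1032.00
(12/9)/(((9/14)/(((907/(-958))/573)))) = -25396/7410609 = -0.00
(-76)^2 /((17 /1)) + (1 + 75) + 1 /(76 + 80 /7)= 254455 /612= 415.78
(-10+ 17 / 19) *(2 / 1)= -346 / 19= -18.21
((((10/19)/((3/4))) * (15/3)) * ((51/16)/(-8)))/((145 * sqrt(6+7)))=-85 * sqrt(13)/114608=-0.00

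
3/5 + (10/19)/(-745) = 8483/14155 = 0.60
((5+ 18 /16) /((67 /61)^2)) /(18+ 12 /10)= 0.26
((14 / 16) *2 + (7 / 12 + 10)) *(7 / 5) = 259 / 15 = 17.27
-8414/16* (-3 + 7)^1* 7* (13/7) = -54691/2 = -27345.50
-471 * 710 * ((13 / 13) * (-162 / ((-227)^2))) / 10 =5417442 / 51529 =105.13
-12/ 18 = -2/ 3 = -0.67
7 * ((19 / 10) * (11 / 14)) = 209 / 20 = 10.45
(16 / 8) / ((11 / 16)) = 32 / 11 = 2.91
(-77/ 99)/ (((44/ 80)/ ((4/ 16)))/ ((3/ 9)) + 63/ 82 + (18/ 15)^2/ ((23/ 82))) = -330050/ 5305311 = -0.06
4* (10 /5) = 8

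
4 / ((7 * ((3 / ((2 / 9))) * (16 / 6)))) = 0.02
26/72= 13/36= 0.36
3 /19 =0.16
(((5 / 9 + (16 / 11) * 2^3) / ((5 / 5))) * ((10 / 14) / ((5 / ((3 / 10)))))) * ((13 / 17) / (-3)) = -923 / 6930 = -0.13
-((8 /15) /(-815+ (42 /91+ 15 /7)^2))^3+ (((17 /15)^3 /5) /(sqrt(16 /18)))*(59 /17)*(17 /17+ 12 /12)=36343632130624 /126478377773220337763625+ 17051*sqrt(2) /11250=2.14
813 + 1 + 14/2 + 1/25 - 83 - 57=17026/25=681.04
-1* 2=-2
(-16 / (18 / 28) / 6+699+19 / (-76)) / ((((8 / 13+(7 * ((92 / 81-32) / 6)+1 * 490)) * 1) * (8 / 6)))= 26330967 / 22977664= 1.15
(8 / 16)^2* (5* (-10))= -25 / 2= -12.50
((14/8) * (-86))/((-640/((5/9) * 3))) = 301/768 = 0.39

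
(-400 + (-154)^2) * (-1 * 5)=-116580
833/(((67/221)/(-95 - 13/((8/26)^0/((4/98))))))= -17586517/67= -262485.33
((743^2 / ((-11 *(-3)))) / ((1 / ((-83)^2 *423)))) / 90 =178744081367 / 330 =541648731.42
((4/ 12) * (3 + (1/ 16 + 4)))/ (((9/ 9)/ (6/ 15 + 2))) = 113/ 20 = 5.65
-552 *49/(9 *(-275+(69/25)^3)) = 70437500/5952549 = 11.83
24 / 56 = 3 / 7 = 0.43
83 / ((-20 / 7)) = -581 / 20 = -29.05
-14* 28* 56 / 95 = -21952 / 95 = -231.07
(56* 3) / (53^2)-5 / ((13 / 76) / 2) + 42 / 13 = -2014678 / 36517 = -55.17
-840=-840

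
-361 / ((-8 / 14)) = 2527 / 4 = 631.75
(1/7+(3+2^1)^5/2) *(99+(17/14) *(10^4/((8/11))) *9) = 11513515068/49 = 234969695.27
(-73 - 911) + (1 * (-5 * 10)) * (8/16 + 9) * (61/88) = -1313.26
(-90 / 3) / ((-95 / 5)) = 30 / 19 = 1.58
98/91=14/13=1.08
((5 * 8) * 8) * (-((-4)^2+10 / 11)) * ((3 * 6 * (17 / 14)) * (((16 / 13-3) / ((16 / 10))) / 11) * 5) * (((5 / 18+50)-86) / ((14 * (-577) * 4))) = 2922676125 / 44473429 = 65.72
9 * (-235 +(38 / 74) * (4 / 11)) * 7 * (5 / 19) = -30104235 / 7733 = -3892.96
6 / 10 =3 / 5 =0.60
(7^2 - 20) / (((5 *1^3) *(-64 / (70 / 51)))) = -203 / 1632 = -0.12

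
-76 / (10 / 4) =-152 / 5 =-30.40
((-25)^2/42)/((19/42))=625/19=32.89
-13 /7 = -1.86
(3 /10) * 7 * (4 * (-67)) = -2814 /5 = -562.80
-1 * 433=-433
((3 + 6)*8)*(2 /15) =48 /5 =9.60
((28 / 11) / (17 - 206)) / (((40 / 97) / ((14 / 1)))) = -0.46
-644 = -644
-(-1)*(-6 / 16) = -3 / 8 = -0.38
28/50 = 14/25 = 0.56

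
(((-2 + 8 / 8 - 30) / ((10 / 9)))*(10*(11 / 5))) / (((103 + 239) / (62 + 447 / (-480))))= -3331911 / 30400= -109.60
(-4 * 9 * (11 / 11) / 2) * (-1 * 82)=1476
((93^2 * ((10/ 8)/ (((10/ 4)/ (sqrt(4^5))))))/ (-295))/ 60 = -11532/ 1475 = -7.82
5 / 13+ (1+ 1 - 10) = -99 / 13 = -7.62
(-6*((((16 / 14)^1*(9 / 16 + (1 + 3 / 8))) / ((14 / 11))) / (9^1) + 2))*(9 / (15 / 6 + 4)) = -11607 / 637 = -18.22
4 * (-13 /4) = -13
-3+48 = 45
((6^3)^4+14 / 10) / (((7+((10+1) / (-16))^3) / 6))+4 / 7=1872381095884804 / 956935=1956643968.38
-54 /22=-27 /11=-2.45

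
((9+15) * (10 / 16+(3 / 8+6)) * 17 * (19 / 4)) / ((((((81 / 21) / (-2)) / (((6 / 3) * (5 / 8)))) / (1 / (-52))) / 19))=1503565 / 468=3212.75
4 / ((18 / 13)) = 26 / 9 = 2.89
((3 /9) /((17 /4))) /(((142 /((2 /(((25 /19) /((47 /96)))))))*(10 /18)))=0.00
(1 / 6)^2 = 1 / 36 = 0.03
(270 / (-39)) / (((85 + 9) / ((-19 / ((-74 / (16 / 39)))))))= -2280 / 293891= -0.01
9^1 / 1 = 9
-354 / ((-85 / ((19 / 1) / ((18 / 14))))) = 15694 / 255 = 61.55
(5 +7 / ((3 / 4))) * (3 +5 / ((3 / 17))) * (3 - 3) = 0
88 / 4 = 22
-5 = -5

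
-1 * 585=-585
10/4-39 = -73/2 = -36.50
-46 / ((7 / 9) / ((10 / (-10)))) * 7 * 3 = 1242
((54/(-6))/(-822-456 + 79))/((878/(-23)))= -207/1052722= -0.00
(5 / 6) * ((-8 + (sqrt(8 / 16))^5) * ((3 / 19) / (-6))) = 0.17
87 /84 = 29 /28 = 1.04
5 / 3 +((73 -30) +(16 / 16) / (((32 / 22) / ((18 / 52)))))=44.90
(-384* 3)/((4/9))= -2592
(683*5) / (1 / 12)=40980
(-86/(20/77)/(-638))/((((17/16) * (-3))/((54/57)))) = -7224/46835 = -0.15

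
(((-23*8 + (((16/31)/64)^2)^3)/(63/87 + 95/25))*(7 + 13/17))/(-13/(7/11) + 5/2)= 22404121339074444585/1271939944283398144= 17.61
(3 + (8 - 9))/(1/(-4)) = -8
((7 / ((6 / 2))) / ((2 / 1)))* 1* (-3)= -7 / 2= -3.50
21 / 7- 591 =-588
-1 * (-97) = 97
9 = 9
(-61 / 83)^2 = 3721 / 6889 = 0.54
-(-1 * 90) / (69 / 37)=1110 / 23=48.26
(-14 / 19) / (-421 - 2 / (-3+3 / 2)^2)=126 / 72143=0.00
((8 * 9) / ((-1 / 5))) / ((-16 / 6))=135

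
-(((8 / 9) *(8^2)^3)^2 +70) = -4398046516774 / 81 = -54296870577.46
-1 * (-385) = 385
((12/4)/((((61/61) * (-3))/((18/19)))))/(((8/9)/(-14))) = 567/38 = 14.92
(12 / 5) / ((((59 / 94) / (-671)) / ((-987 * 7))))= 17726573.53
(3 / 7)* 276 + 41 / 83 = 69011 / 581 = 118.78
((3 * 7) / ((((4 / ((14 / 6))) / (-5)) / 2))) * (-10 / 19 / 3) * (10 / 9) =12250 / 513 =23.88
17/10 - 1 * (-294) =2957/10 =295.70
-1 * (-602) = 602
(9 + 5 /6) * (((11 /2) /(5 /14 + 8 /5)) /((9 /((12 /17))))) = 45430 /20961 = 2.17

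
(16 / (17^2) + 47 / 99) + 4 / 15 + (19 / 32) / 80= 11780581 / 14648832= 0.80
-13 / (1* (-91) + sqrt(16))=13 / 87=0.15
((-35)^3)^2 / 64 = 1838265625 / 64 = 28722900.39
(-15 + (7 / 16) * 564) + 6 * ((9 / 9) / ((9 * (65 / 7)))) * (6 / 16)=30131 / 130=231.78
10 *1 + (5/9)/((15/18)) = 32/3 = 10.67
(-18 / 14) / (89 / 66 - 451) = 0.00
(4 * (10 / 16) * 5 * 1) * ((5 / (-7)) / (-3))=125 / 42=2.98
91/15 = 6.07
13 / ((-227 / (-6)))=78 / 227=0.34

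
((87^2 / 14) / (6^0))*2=7569 / 7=1081.29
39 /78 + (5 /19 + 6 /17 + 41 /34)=750 /323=2.32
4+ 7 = 11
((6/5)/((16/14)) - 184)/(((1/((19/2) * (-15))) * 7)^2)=-59440455/784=-75816.91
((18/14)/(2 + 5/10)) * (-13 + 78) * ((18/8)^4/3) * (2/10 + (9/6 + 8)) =24820263/8960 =2770.12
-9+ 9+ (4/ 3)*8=32/ 3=10.67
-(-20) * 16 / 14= 160 / 7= 22.86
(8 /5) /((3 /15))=8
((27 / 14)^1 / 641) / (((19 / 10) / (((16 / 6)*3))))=0.01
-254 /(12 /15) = -635 /2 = -317.50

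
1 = 1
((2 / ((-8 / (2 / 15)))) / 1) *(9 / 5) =-3 / 50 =-0.06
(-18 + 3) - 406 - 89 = -510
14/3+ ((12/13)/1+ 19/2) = 1177/78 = 15.09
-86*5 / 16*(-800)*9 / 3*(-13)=-838500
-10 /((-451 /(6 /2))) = 30 /451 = 0.07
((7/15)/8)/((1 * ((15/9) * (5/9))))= 0.06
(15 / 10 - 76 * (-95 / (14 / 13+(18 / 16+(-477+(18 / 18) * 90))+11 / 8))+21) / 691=73165 / 13777158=0.01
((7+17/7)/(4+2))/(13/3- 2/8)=132/343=0.38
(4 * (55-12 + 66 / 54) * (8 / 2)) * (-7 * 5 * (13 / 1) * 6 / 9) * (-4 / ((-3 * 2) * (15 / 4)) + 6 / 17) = -470544256 / 4131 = -113905.65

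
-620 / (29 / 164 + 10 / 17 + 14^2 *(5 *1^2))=-1728560 / 2734373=-0.63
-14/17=-0.82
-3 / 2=-1.50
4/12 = 1/3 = 0.33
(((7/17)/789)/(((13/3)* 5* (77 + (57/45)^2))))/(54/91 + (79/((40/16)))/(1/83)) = 11025/94386332182264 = 0.00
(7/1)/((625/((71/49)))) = 71/4375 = 0.02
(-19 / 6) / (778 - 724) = -19 / 324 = -0.06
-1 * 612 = -612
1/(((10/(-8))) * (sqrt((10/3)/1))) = -2 * sqrt(30)/25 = -0.44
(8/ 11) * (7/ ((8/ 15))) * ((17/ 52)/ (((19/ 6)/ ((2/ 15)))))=0.13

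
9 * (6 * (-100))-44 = -5444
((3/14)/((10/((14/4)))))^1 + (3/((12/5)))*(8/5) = 83/40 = 2.08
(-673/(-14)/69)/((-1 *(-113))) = 0.01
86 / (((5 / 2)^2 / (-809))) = -278296 / 25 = -11131.84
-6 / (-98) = 3 / 49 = 0.06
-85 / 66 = -1.29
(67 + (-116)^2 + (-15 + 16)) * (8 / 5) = 108192 / 5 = 21638.40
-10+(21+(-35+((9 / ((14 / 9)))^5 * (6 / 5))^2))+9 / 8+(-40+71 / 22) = 1203607694276570350499 / 19886257529600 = 60524595.56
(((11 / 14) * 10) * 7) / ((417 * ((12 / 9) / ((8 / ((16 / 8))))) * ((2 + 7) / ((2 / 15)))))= 22 / 3753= 0.01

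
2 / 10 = 1 / 5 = 0.20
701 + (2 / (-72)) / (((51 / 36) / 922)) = 34829 / 51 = 682.92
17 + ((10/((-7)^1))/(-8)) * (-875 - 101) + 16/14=-1093/7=-156.14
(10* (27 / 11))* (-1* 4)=-1080 / 11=-98.18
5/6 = 0.83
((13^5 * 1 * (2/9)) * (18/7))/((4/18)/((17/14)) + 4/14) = 113615658/251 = 452652.02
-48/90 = -0.53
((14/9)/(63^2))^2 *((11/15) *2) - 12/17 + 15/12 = 14452543979/26561421180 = 0.54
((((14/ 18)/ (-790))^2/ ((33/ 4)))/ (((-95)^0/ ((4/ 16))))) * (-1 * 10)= -0.00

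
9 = 9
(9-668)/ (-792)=659/ 792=0.83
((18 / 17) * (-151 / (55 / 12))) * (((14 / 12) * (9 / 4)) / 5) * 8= -684936 / 4675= -146.51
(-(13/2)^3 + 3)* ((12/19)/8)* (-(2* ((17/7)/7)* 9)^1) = 997407/7448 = 133.92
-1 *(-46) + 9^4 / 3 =2233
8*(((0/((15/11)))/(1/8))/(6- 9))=0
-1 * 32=-32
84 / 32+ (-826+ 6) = -6539 / 8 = -817.38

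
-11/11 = -1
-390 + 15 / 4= -1545 / 4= -386.25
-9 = -9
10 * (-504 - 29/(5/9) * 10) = -10260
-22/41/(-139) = 22/5699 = 0.00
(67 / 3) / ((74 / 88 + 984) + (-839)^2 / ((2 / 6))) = 2948 / 278882715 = 0.00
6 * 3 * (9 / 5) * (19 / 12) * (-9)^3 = -373977 / 10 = -37397.70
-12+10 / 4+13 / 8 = -63 / 8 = -7.88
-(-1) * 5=5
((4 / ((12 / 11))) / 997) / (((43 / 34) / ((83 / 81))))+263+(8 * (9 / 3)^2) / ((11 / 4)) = 33138895655 / 114594183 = 289.18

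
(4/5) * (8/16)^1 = 2/5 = 0.40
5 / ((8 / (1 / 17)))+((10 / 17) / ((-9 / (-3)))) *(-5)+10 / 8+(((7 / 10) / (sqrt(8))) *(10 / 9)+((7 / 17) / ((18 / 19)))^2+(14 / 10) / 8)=7 *sqrt(2) / 36+156907 / 234090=0.95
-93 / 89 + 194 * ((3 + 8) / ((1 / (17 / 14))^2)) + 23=3168.52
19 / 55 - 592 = -32541 / 55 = -591.65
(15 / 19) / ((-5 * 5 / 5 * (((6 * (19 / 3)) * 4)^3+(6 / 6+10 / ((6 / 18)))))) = -1 / 22241647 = -0.00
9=9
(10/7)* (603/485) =1206/679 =1.78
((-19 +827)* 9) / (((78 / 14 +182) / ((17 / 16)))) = 1071 / 26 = 41.19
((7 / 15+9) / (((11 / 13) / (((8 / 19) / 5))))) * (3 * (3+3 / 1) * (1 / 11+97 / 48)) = 411658 / 11495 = 35.81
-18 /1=-18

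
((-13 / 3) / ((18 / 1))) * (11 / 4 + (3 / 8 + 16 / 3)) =-2639 / 1296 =-2.04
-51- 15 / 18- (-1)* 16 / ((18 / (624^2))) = 346060.17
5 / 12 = 0.42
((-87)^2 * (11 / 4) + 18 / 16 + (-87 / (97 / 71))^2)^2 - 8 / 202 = 353978774747422847189 / 572253272384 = 618570118.91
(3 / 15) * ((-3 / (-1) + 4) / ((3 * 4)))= 7 / 60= 0.12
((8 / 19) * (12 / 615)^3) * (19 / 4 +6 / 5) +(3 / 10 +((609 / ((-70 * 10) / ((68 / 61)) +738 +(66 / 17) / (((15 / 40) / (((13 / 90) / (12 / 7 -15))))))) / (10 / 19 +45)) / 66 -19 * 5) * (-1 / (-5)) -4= -279469823628674442483 / 12182848389226136875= -22.94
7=7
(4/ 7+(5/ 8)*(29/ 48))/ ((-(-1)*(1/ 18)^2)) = 68877/ 224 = 307.49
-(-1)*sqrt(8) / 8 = sqrt(2) / 4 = 0.35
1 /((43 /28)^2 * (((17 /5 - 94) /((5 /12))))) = -4900 /2512791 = -0.00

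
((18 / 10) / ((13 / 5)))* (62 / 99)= 62 / 143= 0.43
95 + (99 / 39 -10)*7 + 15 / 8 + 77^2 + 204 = 642475 / 104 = 6177.64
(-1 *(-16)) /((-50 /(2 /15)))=-16 /375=-0.04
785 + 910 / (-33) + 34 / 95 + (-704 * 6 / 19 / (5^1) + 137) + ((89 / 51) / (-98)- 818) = 33741223 / 1044582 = 32.30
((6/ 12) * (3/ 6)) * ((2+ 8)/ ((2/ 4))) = 5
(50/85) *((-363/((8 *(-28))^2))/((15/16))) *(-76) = 0.34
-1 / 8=-0.12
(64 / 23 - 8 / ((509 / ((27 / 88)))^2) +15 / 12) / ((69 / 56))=162825555025 / 49750547187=3.27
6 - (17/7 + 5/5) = 18/7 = 2.57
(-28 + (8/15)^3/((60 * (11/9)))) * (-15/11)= 1732372/45375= 38.18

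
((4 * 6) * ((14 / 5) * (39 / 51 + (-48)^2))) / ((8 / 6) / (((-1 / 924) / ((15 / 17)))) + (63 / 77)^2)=-530980912 / 3724505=-142.56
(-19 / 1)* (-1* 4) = 76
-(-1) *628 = 628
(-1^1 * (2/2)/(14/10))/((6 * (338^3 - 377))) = -1/324358398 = -0.00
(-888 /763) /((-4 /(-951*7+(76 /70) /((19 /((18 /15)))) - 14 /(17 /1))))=-4397114262 /2269925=-1937.12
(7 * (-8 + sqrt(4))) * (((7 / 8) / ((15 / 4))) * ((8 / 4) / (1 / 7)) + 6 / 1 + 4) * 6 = -16716 / 5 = -3343.20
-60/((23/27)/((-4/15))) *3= 1296/23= 56.35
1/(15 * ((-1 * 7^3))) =-1/5145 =-0.00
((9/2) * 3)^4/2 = 531441/32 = 16607.53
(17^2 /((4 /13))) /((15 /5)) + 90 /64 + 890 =115631 /96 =1204.49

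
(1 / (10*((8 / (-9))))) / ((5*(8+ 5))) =-9 / 5200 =-0.00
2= 2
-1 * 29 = -29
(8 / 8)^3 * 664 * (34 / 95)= 22576 / 95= 237.64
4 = 4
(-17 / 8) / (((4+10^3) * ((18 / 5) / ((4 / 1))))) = -85 / 36144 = -0.00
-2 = -2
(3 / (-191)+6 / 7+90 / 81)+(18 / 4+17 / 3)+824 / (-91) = 958681 / 312858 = 3.06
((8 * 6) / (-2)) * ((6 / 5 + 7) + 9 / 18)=-1044 / 5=-208.80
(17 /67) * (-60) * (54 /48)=-2295 /134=-17.13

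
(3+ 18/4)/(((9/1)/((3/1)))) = 5/2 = 2.50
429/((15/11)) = 1573/5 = 314.60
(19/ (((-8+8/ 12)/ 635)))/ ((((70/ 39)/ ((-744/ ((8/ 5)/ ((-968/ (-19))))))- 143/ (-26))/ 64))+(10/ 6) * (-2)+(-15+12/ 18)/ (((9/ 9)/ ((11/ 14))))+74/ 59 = -458355688981879/ 23924943798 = -19158.07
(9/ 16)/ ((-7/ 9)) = -81/ 112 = -0.72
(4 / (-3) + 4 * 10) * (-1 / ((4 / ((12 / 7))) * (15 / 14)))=-232 / 15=-15.47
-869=-869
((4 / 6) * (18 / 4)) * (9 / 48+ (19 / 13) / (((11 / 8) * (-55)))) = 63489 / 125840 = 0.50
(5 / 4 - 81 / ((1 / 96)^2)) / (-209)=2985979 / 836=3571.75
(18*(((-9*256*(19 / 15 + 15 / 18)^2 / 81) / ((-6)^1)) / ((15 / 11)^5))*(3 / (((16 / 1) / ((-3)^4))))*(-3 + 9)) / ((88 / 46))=297007326 / 78125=3801.69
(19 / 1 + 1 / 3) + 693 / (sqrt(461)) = 58 / 3 + 693 * sqrt(461) / 461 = 51.61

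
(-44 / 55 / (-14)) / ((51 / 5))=2 / 357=0.01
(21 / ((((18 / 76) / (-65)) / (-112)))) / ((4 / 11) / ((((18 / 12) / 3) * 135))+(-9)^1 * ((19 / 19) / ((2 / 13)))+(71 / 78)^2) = -647984937600 / 57888637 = -11193.65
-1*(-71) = 71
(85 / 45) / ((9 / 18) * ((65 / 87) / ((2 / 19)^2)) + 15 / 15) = 0.05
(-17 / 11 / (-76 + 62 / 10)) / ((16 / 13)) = 1105 / 61424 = 0.02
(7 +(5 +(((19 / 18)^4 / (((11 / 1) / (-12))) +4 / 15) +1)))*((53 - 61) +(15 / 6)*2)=-5731519 / 160380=-35.74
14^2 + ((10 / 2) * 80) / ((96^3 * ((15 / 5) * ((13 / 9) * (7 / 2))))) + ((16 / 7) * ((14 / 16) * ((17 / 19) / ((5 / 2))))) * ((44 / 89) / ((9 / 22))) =1395937905071 / 7090836480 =196.87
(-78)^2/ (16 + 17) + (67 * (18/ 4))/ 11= 4659/ 22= 211.77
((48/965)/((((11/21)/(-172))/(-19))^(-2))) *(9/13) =363/410308825745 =0.00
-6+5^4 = 619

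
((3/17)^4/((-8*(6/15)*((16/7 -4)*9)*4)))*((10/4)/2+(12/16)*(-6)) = -1365/85525504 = -0.00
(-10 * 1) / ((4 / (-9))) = 22.50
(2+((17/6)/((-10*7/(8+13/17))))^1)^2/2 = 477481/352800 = 1.35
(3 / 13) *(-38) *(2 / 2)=-114 / 13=-8.77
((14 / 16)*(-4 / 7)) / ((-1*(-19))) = -1 / 38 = -0.03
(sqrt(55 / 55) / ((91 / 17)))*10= 170 / 91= 1.87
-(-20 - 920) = 940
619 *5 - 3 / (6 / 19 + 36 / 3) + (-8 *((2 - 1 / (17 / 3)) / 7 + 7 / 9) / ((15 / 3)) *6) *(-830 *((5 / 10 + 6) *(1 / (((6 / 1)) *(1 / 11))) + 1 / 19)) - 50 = 54001064525 / 529074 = 102067.13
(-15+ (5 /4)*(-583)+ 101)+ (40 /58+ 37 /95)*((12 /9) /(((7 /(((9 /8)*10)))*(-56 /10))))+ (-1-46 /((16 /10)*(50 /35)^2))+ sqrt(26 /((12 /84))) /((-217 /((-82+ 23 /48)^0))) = -658.31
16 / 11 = 1.45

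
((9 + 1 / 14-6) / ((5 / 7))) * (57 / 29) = 2451 / 290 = 8.45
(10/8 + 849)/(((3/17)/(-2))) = -57817/6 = -9636.17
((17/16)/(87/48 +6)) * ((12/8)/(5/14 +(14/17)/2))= 2023/7625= 0.27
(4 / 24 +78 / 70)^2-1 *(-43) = 1968661 / 44100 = 44.64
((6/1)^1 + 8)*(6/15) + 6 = 58/5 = 11.60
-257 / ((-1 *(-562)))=-257 / 562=-0.46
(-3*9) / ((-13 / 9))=243 / 13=18.69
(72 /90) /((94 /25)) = 0.21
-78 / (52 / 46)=-69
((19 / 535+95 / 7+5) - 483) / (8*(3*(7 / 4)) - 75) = 1739152 / 123585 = 14.07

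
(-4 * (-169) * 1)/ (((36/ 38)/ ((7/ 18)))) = 277.49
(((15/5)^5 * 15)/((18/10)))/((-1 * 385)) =-405/77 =-5.26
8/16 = 1/2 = 0.50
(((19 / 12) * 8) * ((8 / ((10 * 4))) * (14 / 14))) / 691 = 38 / 10365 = 0.00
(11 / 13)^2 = 121 / 169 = 0.72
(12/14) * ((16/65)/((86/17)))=0.04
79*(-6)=-474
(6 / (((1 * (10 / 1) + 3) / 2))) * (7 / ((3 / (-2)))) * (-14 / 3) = 784 / 39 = 20.10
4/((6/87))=58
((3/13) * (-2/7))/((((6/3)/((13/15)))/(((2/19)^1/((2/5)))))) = -1/133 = -0.01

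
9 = 9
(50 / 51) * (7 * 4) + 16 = 2216 / 51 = 43.45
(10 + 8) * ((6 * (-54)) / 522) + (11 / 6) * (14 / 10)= -7487 / 870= -8.61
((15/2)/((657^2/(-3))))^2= 25/9201030084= 0.00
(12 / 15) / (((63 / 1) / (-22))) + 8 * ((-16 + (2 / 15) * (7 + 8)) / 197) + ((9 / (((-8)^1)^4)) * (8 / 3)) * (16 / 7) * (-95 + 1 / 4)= -16814353 / 7943040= -2.12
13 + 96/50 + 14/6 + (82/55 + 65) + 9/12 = 278831/3300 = 84.49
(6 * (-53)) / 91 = -318 / 91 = -3.49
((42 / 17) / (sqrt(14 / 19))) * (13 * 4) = 156 * sqrt(266) / 17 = 149.66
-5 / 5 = -1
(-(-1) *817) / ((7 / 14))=1634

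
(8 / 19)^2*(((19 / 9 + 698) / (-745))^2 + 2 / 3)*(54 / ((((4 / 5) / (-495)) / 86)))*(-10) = 63275095340160 / 8014561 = 7895017.00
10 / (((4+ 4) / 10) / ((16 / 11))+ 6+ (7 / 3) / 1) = 600 / 533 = 1.13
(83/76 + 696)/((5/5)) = 52979/76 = 697.09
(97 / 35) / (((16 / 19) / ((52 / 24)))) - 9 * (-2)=84439 / 3360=25.13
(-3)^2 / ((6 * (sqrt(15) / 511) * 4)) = 49.48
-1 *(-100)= 100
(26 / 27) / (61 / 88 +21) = 2288 / 51543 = 0.04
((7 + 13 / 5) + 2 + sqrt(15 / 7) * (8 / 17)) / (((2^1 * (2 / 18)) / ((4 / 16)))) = 13.82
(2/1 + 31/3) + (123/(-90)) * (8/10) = 281/25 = 11.24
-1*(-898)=898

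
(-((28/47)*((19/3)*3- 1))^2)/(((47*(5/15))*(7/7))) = -762048/103823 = -7.34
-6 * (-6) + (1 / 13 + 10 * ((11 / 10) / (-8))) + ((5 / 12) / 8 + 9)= 54605 / 1248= 43.75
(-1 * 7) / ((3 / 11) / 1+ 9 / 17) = -1309 / 150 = -8.73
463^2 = 214369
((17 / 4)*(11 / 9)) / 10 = 187 / 360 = 0.52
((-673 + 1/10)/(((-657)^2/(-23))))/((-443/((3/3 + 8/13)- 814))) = 544831429/8286221970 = 0.07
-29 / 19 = -1.53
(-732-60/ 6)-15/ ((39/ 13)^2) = -2231/ 3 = -743.67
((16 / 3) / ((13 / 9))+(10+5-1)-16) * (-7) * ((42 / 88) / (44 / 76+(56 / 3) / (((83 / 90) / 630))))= -231819 / 522873338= -0.00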